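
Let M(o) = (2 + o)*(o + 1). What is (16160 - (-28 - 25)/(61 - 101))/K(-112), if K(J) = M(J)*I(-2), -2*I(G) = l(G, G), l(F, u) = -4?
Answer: 215449/325600 ≈ 0.66170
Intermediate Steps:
M(o) = (1 + o)*(2 + o) (M(o) = (2 + o)*(1 + o) = (1 + o)*(2 + o))
I(G) = 2 (I(G) = -1/2*(-4) = 2)
K(J) = 4 + 2*J**2 + 6*J (K(J) = (2 + J**2 + 3*J)*2 = 4 + 2*J**2 + 6*J)
(16160 - (-28 - 25)/(61 - 101))/K(-112) = (16160 - (-28 - 25)/(61 - 101))/(4 + 2*(-112)**2 + 6*(-112)) = (16160 - (-53)/(-40))/(4 + 2*12544 - 672) = (16160 - (-53)*(-1)/40)/(4 + 25088 - 672) = (16160 - 1*53/40)/24420 = (16160 - 53/40)*(1/24420) = (646347/40)*(1/24420) = 215449/325600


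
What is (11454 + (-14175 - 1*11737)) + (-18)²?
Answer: -14134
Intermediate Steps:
(11454 + (-14175 - 1*11737)) + (-18)² = (11454 + (-14175 - 11737)) + 324 = (11454 - 25912) + 324 = -14458 + 324 = -14134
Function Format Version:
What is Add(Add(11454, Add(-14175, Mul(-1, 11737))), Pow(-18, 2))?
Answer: -14134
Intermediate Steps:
Add(Add(11454, Add(-14175, Mul(-1, 11737))), Pow(-18, 2)) = Add(Add(11454, Add(-14175, -11737)), 324) = Add(Add(11454, -25912), 324) = Add(-14458, 324) = -14134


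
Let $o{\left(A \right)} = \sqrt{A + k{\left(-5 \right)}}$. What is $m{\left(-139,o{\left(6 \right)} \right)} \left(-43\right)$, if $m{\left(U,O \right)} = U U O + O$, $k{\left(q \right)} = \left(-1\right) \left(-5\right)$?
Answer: $- 830846 \sqrt{11} \approx -2.7556 \cdot 10^{6}$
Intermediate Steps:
$k{\left(q \right)} = 5$
$o{\left(A \right)} = \sqrt{5 + A}$ ($o{\left(A \right)} = \sqrt{A + 5} = \sqrt{5 + A}$)
$m{\left(U,O \right)} = O + O U^{2}$ ($m{\left(U,O \right)} = U^{2} O + O = O U^{2} + O = O + O U^{2}$)
$m{\left(-139,o{\left(6 \right)} \right)} \left(-43\right) = \sqrt{5 + 6} \left(1 + \left(-139\right)^{2}\right) \left(-43\right) = \sqrt{11} \left(1 + 19321\right) \left(-43\right) = \sqrt{11} \cdot 19322 \left(-43\right) = 19322 \sqrt{11} \left(-43\right) = - 830846 \sqrt{11}$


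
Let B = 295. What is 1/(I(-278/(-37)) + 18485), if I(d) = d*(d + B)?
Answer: 1369/28417619 ≈ 4.8174e-5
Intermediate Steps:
I(d) = d*(295 + d) (I(d) = d*(d + 295) = d*(295 + d))
1/(I(-278/(-37)) + 18485) = 1/((-278/(-37))*(295 - 278/(-37)) + 18485) = 1/((-278*(-1/37))*(295 - 278*(-1/37)) + 18485) = 1/(278*(295 + 278/37)/37 + 18485) = 1/((278/37)*(11193/37) + 18485) = 1/(3111654/1369 + 18485) = 1/(28417619/1369) = 1369/28417619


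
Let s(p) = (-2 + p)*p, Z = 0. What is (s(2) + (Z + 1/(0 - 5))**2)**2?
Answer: 1/625 ≈ 0.0016000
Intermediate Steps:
s(p) = p*(-2 + p)
(s(2) + (Z + 1/(0 - 5))**2)**2 = (2*(-2 + 2) + (0 + 1/(0 - 5))**2)**2 = (2*0 + (0 + 1/(-5))**2)**2 = (0 + (0 - 1/5)**2)**2 = (0 + (-1/5)**2)**2 = (0 + 1/25)**2 = (1/25)**2 = 1/625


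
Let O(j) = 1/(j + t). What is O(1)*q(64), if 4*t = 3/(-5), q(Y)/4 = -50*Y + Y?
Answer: -250880/17 ≈ -14758.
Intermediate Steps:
q(Y) = -196*Y (q(Y) = 4*(-50*Y + Y) = 4*(-49*Y) = -196*Y)
t = -3/20 (t = (3/(-5))/4 = (3*(-⅕))/4 = (¼)*(-⅗) = -3/20 ≈ -0.15000)
O(j) = 1/(-3/20 + j) (O(j) = 1/(j - 3/20) = 1/(-3/20 + j))
O(1)*q(64) = (20/(-3 + 20*1))*(-196*64) = (20/(-3 + 20))*(-12544) = (20/17)*(-12544) = -250880/17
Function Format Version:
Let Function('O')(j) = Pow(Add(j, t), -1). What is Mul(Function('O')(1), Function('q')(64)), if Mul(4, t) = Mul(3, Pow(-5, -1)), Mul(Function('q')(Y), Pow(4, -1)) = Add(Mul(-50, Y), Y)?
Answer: Rational(-250880, 17) ≈ -14758.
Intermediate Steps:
Function('q')(Y) = Mul(-196, Y) (Function('q')(Y) = Mul(4, Add(Mul(-50, Y), Y)) = Mul(4, Mul(-49, Y)) = Mul(-196, Y))
t = Rational(-3, 20) (t = Mul(Rational(1, 4), Mul(3, Pow(-5, -1))) = Mul(Rational(1, 4), Mul(3, Rational(-1, 5))) = Mul(Rational(1, 4), Rational(-3, 5)) = Rational(-3, 20) ≈ -0.15000)
Function('O')(j) = Pow(Add(Rational(-3, 20), j), -1) (Function('O')(j) = Pow(Add(j, Rational(-3, 20)), -1) = Pow(Add(Rational(-3, 20), j), -1))
Mul(Function('O')(1), Function('q')(64)) = Mul(Mul(20, Pow(Add(-3, Mul(20, 1)), -1)), Mul(-196, 64)) = Mul(Mul(20, Pow(Add(-3, 20), -1)), -12544) = Mul(Mul(20, Pow(17, -1)), -12544) = Mul(Mul(20, Rational(1, 17)), -12544) = Mul(Rational(20, 17), -12544) = Rational(-250880, 17)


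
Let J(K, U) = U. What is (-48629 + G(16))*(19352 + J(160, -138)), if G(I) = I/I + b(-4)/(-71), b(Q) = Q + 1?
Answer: -66337968190/71 ≈ -9.3434e+8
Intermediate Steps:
b(Q) = 1 + Q
G(I) = 74/71 (G(I) = I/I + (1 - 4)/(-71) = 1 - 3*(-1/71) = 1 + 3/71 = 74/71)
(-48629 + G(16))*(19352 + J(160, -138)) = (-48629 + 74/71)*(19352 - 138) = -3452585/71*19214 = -66337968190/71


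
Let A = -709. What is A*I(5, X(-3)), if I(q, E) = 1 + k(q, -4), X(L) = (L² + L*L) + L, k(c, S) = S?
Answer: 2127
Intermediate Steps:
X(L) = L + 2*L² (X(L) = (L² + L²) + L = 2*L² + L = L + 2*L²)
I(q, E) = -3 (I(q, E) = 1 - 4 = -3)
A*I(5, X(-3)) = -709*(-3) = 2127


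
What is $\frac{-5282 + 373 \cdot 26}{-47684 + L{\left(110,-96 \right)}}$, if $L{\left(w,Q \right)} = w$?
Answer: $- \frac{736}{7929} \approx -0.092824$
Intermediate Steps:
$\frac{-5282 + 373 \cdot 26}{-47684 + L{\left(110,-96 \right)}} = \frac{-5282 + 373 \cdot 26}{-47684 + 110} = \frac{-5282 + 9698}{-47574} = 4416 \left(- \frac{1}{47574}\right) = - \frac{736}{7929}$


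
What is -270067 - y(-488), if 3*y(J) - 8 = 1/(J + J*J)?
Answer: -192551030105/712968 ≈ -2.7007e+5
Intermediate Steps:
y(J) = 8/3 + 1/(3*(J + J²)) (y(J) = 8/3 + 1/(3*(J + J*J)) = 8/3 + 1/(3*(J + J²)))
-270067 - y(-488) = -270067 - (1 + 8*(-488) + 8*(-488)²)/(3*(-488)*(1 - 488)) = -270067 - (-1)*(1 - 3904 + 8*238144)/(3*488*(-487)) = -270067 - (-1)*(-1)*(1 - 3904 + 1905152)/(3*488*487) = -270067 - (-1)*(-1)*1901249/(3*488*487) = -270067 - 1*1901249/712968 = -270067 - 1901249/712968 = -192551030105/712968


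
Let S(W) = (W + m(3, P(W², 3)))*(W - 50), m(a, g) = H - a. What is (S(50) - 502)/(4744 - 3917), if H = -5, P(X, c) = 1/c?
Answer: -502/827 ≈ -0.60701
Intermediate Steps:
m(a, g) = -5 - a
S(W) = (-50 + W)*(-8 + W) (S(W) = (W + (-5 - 1*3))*(W - 50) = (W + (-5 - 3))*(-50 + W) = (W - 8)*(-50 + W) = (-8 + W)*(-50 + W) = (-50 + W)*(-8 + W))
(S(50) - 502)/(4744 - 3917) = ((400 + 50² - 58*50) - 502)/(4744 - 3917) = ((400 + 2500 - 2900) - 502)/827 = (0 - 502)*(1/827) = -502*1/827 = -502/827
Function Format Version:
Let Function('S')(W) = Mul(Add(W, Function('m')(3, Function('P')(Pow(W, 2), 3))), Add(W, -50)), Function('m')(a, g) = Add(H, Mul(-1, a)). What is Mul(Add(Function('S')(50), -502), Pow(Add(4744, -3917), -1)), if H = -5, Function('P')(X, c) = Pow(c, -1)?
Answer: Rational(-502, 827) ≈ -0.60701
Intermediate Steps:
Function('m')(a, g) = Add(-5, Mul(-1, a))
Function('S')(W) = Mul(Add(-50, W), Add(-8, W)) (Function('S')(W) = Mul(Add(W, Add(-5, Mul(-1, 3))), Add(W, -50)) = Mul(Add(W, Add(-5, -3)), Add(-50, W)) = Mul(Add(W, -8), Add(-50, W)) = Mul(Add(-8, W), Add(-50, W)) = Mul(Add(-50, W), Add(-8, W)))
Mul(Add(Function('S')(50), -502), Pow(Add(4744, -3917), -1)) = Mul(Add(Add(400, Pow(50, 2), Mul(-58, 50)), -502), Pow(Add(4744, -3917), -1)) = Mul(Add(Add(400, 2500, -2900), -502), Pow(827, -1)) = Mul(Add(0, -502), Rational(1, 827)) = Mul(-502, Rational(1, 827)) = Rational(-502, 827)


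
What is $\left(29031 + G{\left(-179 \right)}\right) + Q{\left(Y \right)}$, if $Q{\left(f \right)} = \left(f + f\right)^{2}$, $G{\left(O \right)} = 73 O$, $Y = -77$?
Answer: $39680$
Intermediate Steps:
$Q{\left(f \right)} = 4 f^{2}$ ($Q{\left(f \right)} = \left(2 f\right)^{2} = 4 f^{2}$)
$\left(29031 + G{\left(-179 \right)}\right) + Q{\left(Y \right)} = \left(29031 + 73 \left(-179\right)\right) + 4 \left(-77\right)^{2} = \left(29031 - 13067\right) + 4 \cdot 5929 = 15964 + 23716 = 39680$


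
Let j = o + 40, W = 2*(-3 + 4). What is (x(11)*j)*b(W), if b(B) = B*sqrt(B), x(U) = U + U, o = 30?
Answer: 3080*sqrt(2) ≈ 4355.8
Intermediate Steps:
x(U) = 2*U
W = 2 (W = 2*1 = 2)
b(B) = B**(3/2)
j = 70 (j = 30 + 40 = 70)
(x(11)*j)*b(W) = ((2*11)*70)*2**(3/2) = (22*70)*(2*sqrt(2)) = 1540*(2*sqrt(2)) = 3080*sqrt(2)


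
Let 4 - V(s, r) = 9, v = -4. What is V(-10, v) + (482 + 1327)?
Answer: 1804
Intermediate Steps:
V(s, r) = -5 (V(s, r) = 4 - 1*9 = 4 - 9 = -5)
V(-10, v) + (482 + 1327) = -5 + (482 + 1327) = -5 + 1809 = 1804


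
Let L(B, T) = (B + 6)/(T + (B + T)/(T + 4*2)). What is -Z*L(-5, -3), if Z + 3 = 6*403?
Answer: 525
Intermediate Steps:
L(B, T) = (6 + B)/(T + (B + T)/(8 + T)) (L(B, T) = (6 + B)/(T + (B + T)/(T + 8)) = (6 + B)/(T + (B + T)/(8 + T)))
Z = 2415 (Z = -3 + 6*403 = -3 + 2418 = 2415)
-Z*L(-5, -3) = -2415*(48 + 6*(-3) + 8*(-5) - 5*(-3))/(-5 + (-3)**2 + 9*(-3)) = -2415*(48 - 18 - 40 + 15)/(-5 + 9 - 27) = -2415*5/(-23) = -2415*(-1/23*5) = -2415*(-5)/23 = -1*(-525) = 525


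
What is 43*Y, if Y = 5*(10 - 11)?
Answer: -215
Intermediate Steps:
Y = -5 (Y = 5*(-1) = -5)
43*Y = 43*(-5) = -215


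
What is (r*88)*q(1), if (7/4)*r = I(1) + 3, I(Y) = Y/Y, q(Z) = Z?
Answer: 1408/7 ≈ 201.14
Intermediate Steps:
I(Y) = 1
r = 16/7 (r = 4*(1 + 3)/7 = (4/7)*4 = 16/7 ≈ 2.2857)
(r*88)*q(1) = ((16/7)*88)*1 = (1408/7)*1 = 1408/7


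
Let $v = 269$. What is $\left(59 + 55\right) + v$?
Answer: $383$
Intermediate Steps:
$\left(59 + 55\right) + v = \left(59 + 55\right) + 269 = 114 + 269 = 383$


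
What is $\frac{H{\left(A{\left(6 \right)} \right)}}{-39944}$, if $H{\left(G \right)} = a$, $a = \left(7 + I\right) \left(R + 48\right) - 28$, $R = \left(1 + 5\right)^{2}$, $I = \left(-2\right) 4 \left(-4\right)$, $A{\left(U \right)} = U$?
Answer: $- \frac{406}{4993} \approx -0.081314$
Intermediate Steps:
$I = 32$ ($I = \left(-8\right) \left(-4\right) = 32$)
$R = 36$ ($R = 6^{2} = 36$)
$a = 3248$ ($a = \left(7 + 32\right) \left(36 + 48\right) - 28 = 39 \cdot 84 - 28 = 3276 - 28 = 3248$)
$H{\left(G \right)} = 3248$
$\frac{H{\left(A{\left(6 \right)} \right)}}{-39944} = \frac{3248}{-39944} = 3248 \left(- \frac{1}{39944}\right) = - \frac{406}{4993}$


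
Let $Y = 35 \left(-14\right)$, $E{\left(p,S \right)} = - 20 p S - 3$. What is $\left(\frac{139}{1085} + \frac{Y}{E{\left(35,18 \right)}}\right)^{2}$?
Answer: $\frac{5214221540089}{186985249805025} \approx 0.027886$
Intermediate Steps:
$E{\left(p,S \right)} = -3 - 20 S p$ ($E{\left(p,S \right)} = - 20 S p - 3 = -3 - 20 S p$)
$Y = -490$
$\left(\frac{139}{1085} + \frac{Y}{E{\left(35,18 \right)}}\right)^{2} = \left(\frac{139}{1085} - \frac{490}{-3 - 360 \cdot 35}\right)^{2} = \left(139 \cdot \frac{1}{1085} - \frac{490}{-3 - 12600}\right)^{2} = \left(\frac{139}{1085} - \frac{490}{-12603}\right)^{2} = \left(\frac{139}{1085} - - \frac{490}{12603}\right)^{2} = \left(\frac{139}{1085} + \frac{490}{12603}\right)^{2} = \left(\frac{2283467}{13674255}\right)^{2} = \frac{5214221540089}{186985249805025}$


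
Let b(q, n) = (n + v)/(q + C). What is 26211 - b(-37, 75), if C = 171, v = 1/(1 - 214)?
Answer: 374049194/14271 ≈ 26210.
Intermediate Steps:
v = -1/213 (v = 1/(-213) = -1/213 ≈ -0.0046948)
b(q, n) = (-1/213 + n)/(171 + q) (b(q, n) = (n - 1/213)/(q + 171) = (-1/213 + n)/(171 + q))
26211 - b(-37, 75) = 26211 - (-1/213 + 75)/(171 - 37) = 26211 - 15974/(134*213) = 26211 - 1*7987/14271 = 26211 - 7987/14271 = 374049194/14271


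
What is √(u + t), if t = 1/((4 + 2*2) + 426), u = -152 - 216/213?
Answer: I*√145285082670/30814 ≈ 12.37*I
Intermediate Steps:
u = -10864/71 (u = -152 - 216*1/213 = -152 - 72/71 = -10864/71 ≈ -153.01)
t = 1/434 (t = 1/((4 + 4) + 426) = 1/(8 + 426) = 1/434 ≈ 0.0023041)
√(u + t) = √(-10864/71 + 1/434) = √(-4714905/30814) = I*√145285082670/30814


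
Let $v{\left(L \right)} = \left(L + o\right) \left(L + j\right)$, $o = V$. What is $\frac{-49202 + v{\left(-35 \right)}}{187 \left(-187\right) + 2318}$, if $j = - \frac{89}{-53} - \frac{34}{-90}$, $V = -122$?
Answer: $\frac{105011437}{77872635} \approx 1.3485$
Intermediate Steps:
$j = \frac{4906}{2385}$ ($j = \left(-89\right) \left(- \frac{1}{53}\right) - - \frac{17}{45} = \frac{89}{53} + \frac{17}{45} = \frac{4906}{2385} \approx 2.057$)
$o = -122$
$v{\left(L \right)} = \left(-122 + L\right) \left(\frac{4906}{2385} + L\right)$ ($v{\left(L \right)} = \left(L - 122\right) \left(L + \frac{4906}{2385}\right) = \left(-122 + L\right) \left(\frac{4906}{2385} + L\right)$)
$\frac{-49202 + v{\left(-35 \right)}}{187 \left(-187\right) + 2318} = \frac{-49202 - \left(- \frac{9413708}{2385} - 1225\right)}{187 \left(-187\right) + 2318} = \frac{-49202 + \left(- \frac{598532}{2385} + 1225 + \frac{2002448}{477}\right)}{-34969 + 2318} = \frac{-49202 + \frac{12335333}{2385}}{-32651} = \left(- \frac{105011437}{2385}\right) \left(- \frac{1}{32651}\right) = \frac{105011437}{77872635}$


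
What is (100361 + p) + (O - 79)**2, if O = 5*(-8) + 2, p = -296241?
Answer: -182191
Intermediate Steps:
O = -38 (O = -40 + 2 = -38)
(100361 + p) + (O - 79)**2 = (100361 - 296241) + (-38 - 79)**2 = -195880 + (-117)**2 = -195880 + 13689 = -182191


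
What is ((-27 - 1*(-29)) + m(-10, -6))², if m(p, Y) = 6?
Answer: 64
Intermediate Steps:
((-27 - 1*(-29)) + m(-10, -6))² = ((-27 - 1*(-29)) + 6)² = ((-27 + 29) + 6)² = (2 + 6)² = 8² = 64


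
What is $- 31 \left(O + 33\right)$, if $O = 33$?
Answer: $-2046$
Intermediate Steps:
$- 31 \left(O + 33\right) = - 31 \left(33 + 33\right) = \left(-31\right) 66 = -2046$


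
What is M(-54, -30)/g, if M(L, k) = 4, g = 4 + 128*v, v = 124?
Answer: 1/3969 ≈ 0.00025195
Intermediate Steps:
g = 15876 (g = 4 + 128*124 = 4 + 15872 = 15876)
M(-54, -30)/g = 4/15876 = 4*(1/15876) = 1/3969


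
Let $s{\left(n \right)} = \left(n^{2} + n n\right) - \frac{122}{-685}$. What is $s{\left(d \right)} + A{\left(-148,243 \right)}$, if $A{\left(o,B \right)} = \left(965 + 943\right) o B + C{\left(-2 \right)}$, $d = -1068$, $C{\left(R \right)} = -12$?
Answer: $- \frac{45441581938}{685} \approx -6.6338 \cdot 10^{7}$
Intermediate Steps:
$s{\left(n \right)} = \frac{122}{685} + 2 n^{2}$ ($s{\left(n \right)} = \left(n^{2} + n^{2}\right) - - \frac{122}{685} = 2 n^{2} + \frac{122}{685} = \frac{122}{685} + 2 n^{2}$)
$A{\left(o,B \right)} = -12 + 1908 B o$ ($A{\left(o,B \right)} = \left(965 + 943\right) o B - 12 = 1908 o B - 12 = 1908 B o - 12 = -12 + 1908 B o$)
$s{\left(d \right)} + A{\left(-148,243 \right)} = \left(\frac{122}{685} + 2 \left(-1068\right)^{2}\right) + \left(-12 + 1908 \cdot 243 \left(-148\right)\right) = \left(\frac{122}{685} + 2 \cdot 1140624\right) - 68619324 = \left(\frac{122}{685} + 2281248\right) - 68619324 = \frac{1562655002}{685} - 68619324 = - \frac{45441581938}{685}$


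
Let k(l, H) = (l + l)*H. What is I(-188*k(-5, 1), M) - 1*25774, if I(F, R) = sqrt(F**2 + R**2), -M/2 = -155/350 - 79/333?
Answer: -25774 + sqrt(480109701277609)/11655 ≈ -23894.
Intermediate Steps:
k(l, H) = 2*H*l (k(l, H) = (2*l)*H = 2*H*l)
M = 15853/11655 (M = -2*(-155/350 - 79/333) = -2*(-155*1/350 - 79*1/333) = -2*(-31/70 - 79/333) = -2*(-15853/23310) = 15853/11655 ≈ 1.3602)
I(-188*k(-5, 1), M) - 1*25774 = sqrt((-376*(-5))**2 + (15853/11655)**2) - 1*25774 = sqrt((-188*(-10))**2 + 251317609/135839025) - 25774 = sqrt(1880**2 + 251317609/135839025) - 25774 = sqrt(3534400 + 251317609/135839025) - 25774 = sqrt(480109701277609/135839025) - 25774 = sqrt(480109701277609)/11655 - 25774 = -25774 + sqrt(480109701277609)/11655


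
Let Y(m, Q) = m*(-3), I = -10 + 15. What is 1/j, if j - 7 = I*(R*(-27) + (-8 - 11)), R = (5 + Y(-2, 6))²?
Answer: -1/16423 ≈ -6.0890e-5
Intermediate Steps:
I = 5
Y(m, Q) = -3*m
R = 121 (R = (5 - 3*(-2))² = (5 + 6)² = 11² = 121)
j = -16423 (j = 7 + 5*(121*(-27) + (-8 - 11)) = 7 + 5*(-3267 - 19) = 7 + 5*(-3286) = 7 - 16430 = -16423)
1/j = 1/(-16423) = -1/16423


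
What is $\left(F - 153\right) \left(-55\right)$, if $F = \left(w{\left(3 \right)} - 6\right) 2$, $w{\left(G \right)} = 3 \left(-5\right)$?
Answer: $10725$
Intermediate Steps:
$w{\left(G \right)} = -15$
$F = -42$ ($F = \left(-15 - 6\right) 2 = \left(-21\right) 2 = -42$)
$\left(F - 153\right) \left(-55\right) = \left(-42 - 153\right) \left(-55\right) = \left(-195\right) \left(-55\right) = 10725$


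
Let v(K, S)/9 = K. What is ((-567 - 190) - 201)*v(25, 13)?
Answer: -215550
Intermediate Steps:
v(K, S) = 9*K
((-567 - 190) - 201)*v(25, 13) = ((-567 - 190) - 201)*(9*25) = (-757 - 201)*225 = -958*225 = -215550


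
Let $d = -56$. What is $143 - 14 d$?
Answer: $927$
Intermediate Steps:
$143 - 14 d = 143 - -784 = 143 + 784 = 927$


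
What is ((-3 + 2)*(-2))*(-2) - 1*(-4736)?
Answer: 4732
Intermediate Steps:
((-3 + 2)*(-2))*(-2) - 1*(-4736) = -1*(-2)*(-2) + 4736 = 2*(-2) + 4736 = -4 + 4736 = 4732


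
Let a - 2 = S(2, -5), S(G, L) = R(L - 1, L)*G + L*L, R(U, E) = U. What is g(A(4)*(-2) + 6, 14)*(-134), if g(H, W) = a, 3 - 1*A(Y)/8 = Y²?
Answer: -2010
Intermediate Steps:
S(G, L) = L² + G*(-1 + L) (S(G, L) = (L - 1)*G + L*L = (-1 + L)*G + L² = G*(-1 + L) + L² = L² + G*(-1 + L))
A(Y) = 24 - 8*Y²
a = 15 (a = 2 + ((-5)² + 2*(-1 - 5)) = 2 + (25 + 2*(-6)) = 2 + (25 - 12) = 2 + 13 = 15)
g(H, W) = 15
g(A(4)*(-2) + 6, 14)*(-134) = 15*(-134) = -2010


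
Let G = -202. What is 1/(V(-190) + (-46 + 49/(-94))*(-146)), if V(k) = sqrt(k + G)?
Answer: 15003763/101908020369 - 30926*I*sqrt(2)/101908020369 ≈ 0.00014723 - 4.2917e-7*I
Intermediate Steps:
V(k) = sqrt(-202 + k) (V(k) = sqrt(k - 202) = sqrt(-202 + k))
1/(V(-190) + (-46 + 49/(-94))*(-146)) = 1/(sqrt(-202 - 190) + (-46 + 49/(-94))*(-146)) = 1/(sqrt(-392) + (-46 + 49*(-1/94))*(-146)) = 1/(14*I*sqrt(2) + (-46 - 49/94)*(-146)) = 1/(14*I*sqrt(2) - 4373/94*(-146)) = 1/(14*I*sqrt(2) + 319229/47) = 1/(319229/47 + 14*I*sqrt(2))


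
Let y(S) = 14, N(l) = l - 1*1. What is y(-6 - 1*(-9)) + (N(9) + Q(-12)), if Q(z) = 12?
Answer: 34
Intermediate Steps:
N(l) = -1 + l (N(l) = l - 1 = -1 + l)
y(-6 - 1*(-9)) + (N(9) + Q(-12)) = 14 + ((-1 + 9) + 12) = 14 + (8 + 12) = 14 + 20 = 34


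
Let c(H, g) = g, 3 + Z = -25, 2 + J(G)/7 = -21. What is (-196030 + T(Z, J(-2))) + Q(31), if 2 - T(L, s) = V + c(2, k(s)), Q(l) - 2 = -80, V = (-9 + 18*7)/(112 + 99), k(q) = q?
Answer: -41344512/211 ≈ -1.9595e+5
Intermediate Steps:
J(G) = -161 (J(G) = -14 + 7*(-21) = -14 - 147 = -161)
Z = -28 (Z = -3 - 25 = -28)
V = 117/211 (V = (-9 + 126)/211 = 117*(1/211) = 117/211 ≈ 0.55450)
Q(l) = -78 (Q(l) = 2 - 80 = -78)
T(L, s) = 305/211 - s (T(L, s) = 2 - (117/211 + s) = 2 + (-117/211 - s) = 305/211 - s)
(-196030 + T(Z, J(-2))) + Q(31) = (-196030 + (305/211 - 1*(-161))) - 78 = (-196030 + (305/211 + 161)) - 78 = (-196030 + 34276/211) - 78 = -41328054/211 - 78 = -41344512/211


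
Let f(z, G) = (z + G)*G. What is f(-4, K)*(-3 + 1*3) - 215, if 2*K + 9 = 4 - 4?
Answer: -215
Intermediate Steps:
K = -9/2 (K = -9/2 + (4 - 4)/2 = -9/2 + (½)*0 = -9/2 + 0 = -9/2 ≈ -4.5000)
f(z, G) = G*(G + z) (f(z, G) = (G + z)*G = G*(G + z))
f(-4, K)*(-3 + 1*3) - 215 = (-9*(-9/2 - 4)/2)*(-3 + 1*3) - 215 = (-9/2*(-17/2))*(-3 + 3) - 215 = (153/4)*0 - 215 = 0 - 215 = -215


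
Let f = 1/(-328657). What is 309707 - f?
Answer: 101787373500/328657 ≈ 3.0971e+5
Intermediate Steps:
f = -1/328657 ≈ -3.0427e-6
309707 - f = 309707 - 1*(-1/328657) = 309707 + 1/328657 = 101787373500/328657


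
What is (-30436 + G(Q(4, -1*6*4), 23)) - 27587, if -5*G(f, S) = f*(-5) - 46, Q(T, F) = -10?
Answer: -290119/5 ≈ -58024.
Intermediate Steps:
G(f, S) = 46/5 + f (G(f, S) = -(f*(-5) - 46)/5 = -(-5*f - 46)/5 = -(-46 - 5*f)/5 = 46/5 + f)
(-30436 + G(Q(4, -1*6*4), 23)) - 27587 = (-30436 + (46/5 - 10)) - 27587 = (-30436 - 4/5) - 27587 = -152184/5 - 27587 = -290119/5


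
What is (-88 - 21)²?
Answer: 11881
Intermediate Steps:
(-88 - 21)² = (-109)² = 11881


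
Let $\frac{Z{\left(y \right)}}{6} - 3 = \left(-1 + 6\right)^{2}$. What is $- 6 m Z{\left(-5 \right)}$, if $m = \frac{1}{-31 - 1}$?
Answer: $\frac{63}{2} \approx 31.5$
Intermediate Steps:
$Z{\left(y \right)} = 168$ ($Z{\left(y \right)} = 18 + 6 \left(-1 + 6\right)^{2} = 18 + 6 \cdot 5^{2} = 18 + 6 \cdot 25 = 18 + 150 = 168$)
$m = - \frac{1}{32}$ ($m = \frac{1}{-32} = - \frac{1}{32} \approx -0.03125$)
$- 6 m Z{\left(-5 \right)} = \left(-6\right) \left(- \frac{1}{32}\right) 168 = \frac{3}{16} \cdot 168 = \frac{63}{2}$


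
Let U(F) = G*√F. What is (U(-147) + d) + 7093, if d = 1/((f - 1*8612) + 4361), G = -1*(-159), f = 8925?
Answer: 33152683/4674 + 1113*I*√3 ≈ 7093.0 + 1927.8*I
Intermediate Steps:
G = 159
d = 1/4674 (d = 1/((8925 - 1*8612) + 4361) = 1/((8925 - 8612) + 4361) = 1/(313 + 4361) = 1/4674 ≈ 0.00021395)
U(F) = 159*√F
(U(-147) + d) + 7093 = (159*√(-147) + 1/4674) + 7093 = (159*(7*I*√3) + 1/4674) + 7093 = (1113*I*√3 + 1/4674) + 7093 = (1/4674 + 1113*I*√3) + 7093 = 33152683/4674 + 1113*I*√3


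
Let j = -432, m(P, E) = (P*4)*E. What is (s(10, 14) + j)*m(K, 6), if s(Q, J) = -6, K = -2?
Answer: 21024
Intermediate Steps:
m(P, E) = 4*E*P (m(P, E) = (4*P)*E = 4*E*P)
(s(10, 14) + j)*m(K, 6) = (-6 - 432)*(4*6*(-2)) = -438*(-48) = 21024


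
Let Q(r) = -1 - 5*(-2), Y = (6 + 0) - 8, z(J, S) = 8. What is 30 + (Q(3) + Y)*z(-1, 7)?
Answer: 86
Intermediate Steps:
Y = -2 (Y = 6 - 8 = -2)
Q(r) = 9 (Q(r) = -1 + 10 = 9)
30 + (Q(3) + Y)*z(-1, 7) = 30 + (9 - 2)*8 = 30 + 7*8 = 30 + 56 = 86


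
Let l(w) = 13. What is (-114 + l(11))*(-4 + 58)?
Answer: -5454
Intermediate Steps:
(-114 + l(11))*(-4 + 58) = (-114 + 13)*(-4 + 58) = -101*54 = -5454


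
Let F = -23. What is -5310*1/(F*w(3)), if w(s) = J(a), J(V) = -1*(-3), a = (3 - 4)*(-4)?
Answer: 1770/23 ≈ 76.957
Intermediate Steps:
a = 4 (a = -1*(-4) = 4)
J(V) = 3
w(s) = 3
-5310*1/(F*w(3)) = -5310/(3*(-23)) = -5310/(-69) = -5310*(-1/69) = 1770/23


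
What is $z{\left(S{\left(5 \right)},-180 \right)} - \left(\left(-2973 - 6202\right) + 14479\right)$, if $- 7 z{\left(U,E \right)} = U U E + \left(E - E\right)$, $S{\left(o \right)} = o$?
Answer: $- \frac{32628}{7} \approx -4661.1$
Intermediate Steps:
$z{\left(U,E \right)} = - \frac{E U^{2}}{7}$ ($z{\left(U,E \right)} = - \frac{U U E + \left(E - E\right)}{7} = - \frac{U^{2} E + 0}{7} = - \frac{E U^{2} + 0}{7} = - \frac{E U^{2}}{7}$)
$z{\left(S{\left(5 \right)},-180 \right)} - \left(\left(-2973 - 6202\right) + 14479\right) = \left(- \frac{1}{7}\right) \left(-180\right) 5^{2} - \left(\left(-2973 - 6202\right) + 14479\right) = \left(- \frac{1}{7}\right) \left(-180\right) 25 - \left(-9175 + 14479\right) = \frac{4500}{7} - 5304 = - \frac{32628}{7}$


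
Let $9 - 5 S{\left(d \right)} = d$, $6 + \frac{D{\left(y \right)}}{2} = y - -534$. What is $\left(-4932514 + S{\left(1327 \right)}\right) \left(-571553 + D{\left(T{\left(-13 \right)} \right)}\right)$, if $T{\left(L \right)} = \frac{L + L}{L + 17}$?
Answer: $2814198948576$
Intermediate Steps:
$T{\left(L \right)} = \frac{2 L}{17 + L}$
$D{\left(y \right)} = 1056 + 2 y$ ($D{\left(y \right)} = -12 + 2 \left(y - -534\right) = -12 + 2 \left(y + 534\right) = -12 + 2 \left(534 + y\right) = -12 + \left(1068 + 2 y\right) = 1056 + 2 y$)
$S{\left(d \right)} = \frac{9}{5} - \frac{d}{5}$
$\left(-4932514 + S{\left(1327 \right)}\right) \left(-571553 + D{\left(T{\left(-13 \right)} \right)}\right) = \left(-4932514 + \left(\frac{9}{5} - \frac{1327}{5}\right)\right) \left(-571553 + \left(1056 + 2 \cdot 2 \left(-13\right) \frac{1}{17 - 13}\right)\right) = \left(-4932514 + \left(\frac{9}{5} - \frac{1327}{5}\right)\right) \left(-571553 + \left(1056 + 2 \cdot 2 \left(-13\right) \frac{1}{4}\right)\right) = \left(-4932514 - \frac{1318}{5}\right) \left(-571553 + \left(1056 + 2 \cdot 2 \left(-13\right) \frac{1}{4}\right)\right) = - \frac{24663888 \left(-571553 + \left(1056 + 2 \left(- \frac{13}{2}\right)\right)\right)}{5} = - \frac{24663888 \left(-571553 + \left(1056 - 13\right)\right)}{5} = - \frac{24663888 \left(-571553 + 1043\right)}{5} = \left(- \frac{24663888}{5}\right) \left(-570510\right) = 2814198948576$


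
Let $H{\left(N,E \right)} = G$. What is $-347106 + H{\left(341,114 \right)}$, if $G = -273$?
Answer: $-347379$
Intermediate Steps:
$H{\left(N,E \right)} = -273$
$-347106 + H{\left(341,114 \right)} = -347106 - 273 = -347379$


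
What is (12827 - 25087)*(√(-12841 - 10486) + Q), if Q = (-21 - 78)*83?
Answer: 100740420 - 12260*I*√23327 ≈ 1.0074e+8 - 1.8725e+6*I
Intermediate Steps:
Q = -8217 (Q = -99*83 = -8217)
(12827 - 25087)*(√(-12841 - 10486) + Q) = (12827 - 25087)*(√(-12841 - 10486) - 8217) = -12260*(√(-23327) - 8217) = -12260*(I*√23327 - 8217) = -12260*(-8217 + I*√23327) = 100740420 - 12260*I*√23327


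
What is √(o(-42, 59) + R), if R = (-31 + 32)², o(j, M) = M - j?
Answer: √102 ≈ 10.100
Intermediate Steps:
R = 1 (R = 1² = 1)
√(o(-42, 59) + R) = √((59 - 1*(-42)) + 1) = √((59 + 42) + 1) = √(101 + 1) = √102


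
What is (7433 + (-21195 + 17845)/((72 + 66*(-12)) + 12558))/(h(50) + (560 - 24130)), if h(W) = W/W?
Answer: -43994252/139504911 ≈ -0.31536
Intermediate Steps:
h(W) = 1
(7433 + (-21195 + 17845)/((72 + 66*(-12)) + 12558))/(h(50) + (560 - 24130)) = (7433 + (-21195 + 17845)/((72 + 66*(-12)) + 12558))/(1 + (560 - 24130)) = (7433 - 3350/((72 - 792) + 12558))/(1 - 23570) = (7433 - 3350/(-720 + 12558))/(-23569) = (7433 - 3350/11838)*(-1/23569) = (7433 - 3350*1/11838)*(-1/23569) = (7433 - 1675/5919)*(-1/23569) = (43994252/5919)*(-1/23569) = -43994252/139504911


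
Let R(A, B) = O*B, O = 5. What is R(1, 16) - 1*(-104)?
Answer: 184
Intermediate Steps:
R(A, B) = 5*B
R(1, 16) - 1*(-104) = 5*16 - 1*(-104) = 80 + 104 = 184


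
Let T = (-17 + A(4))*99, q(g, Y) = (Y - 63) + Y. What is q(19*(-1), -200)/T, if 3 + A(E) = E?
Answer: 463/1584 ≈ 0.29230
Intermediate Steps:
A(E) = -3 + E
q(g, Y) = -63 + 2*Y (q(g, Y) = (-63 + Y) + Y = -63 + 2*Y)
T = -1584 (T = (-17 + (-3 + 4))*99 = (-17 + 1)*99 = -16*99 = -1584)
q(19*(-1), -200)/T = (-63 + 2*(-200))/(-1584) = (-63 - 400)*(-1/1584) = -463*(-1/1584) = 463/1584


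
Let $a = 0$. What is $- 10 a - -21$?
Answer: $21$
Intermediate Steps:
$- 10 a - -21 = \left(-10\right) 0 - -21 = 0 + 21 = 21$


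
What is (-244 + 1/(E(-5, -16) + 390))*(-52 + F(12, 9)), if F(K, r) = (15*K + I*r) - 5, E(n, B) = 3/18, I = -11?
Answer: -13708752/2341 ≈ -5855.9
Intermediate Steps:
E(n, B) = 1/6 (E(n, B) = 3*(1/18) = 1/6)
F(K, r) = -5 - 11*r + 15*K (F(K, r) = (15*K - 11*r) - 5 = (-11*r + 15*K) - 5 = -5 - 11*r + 15*K)
(-244 + 1/(E(-5, -16) + 390))*(-52 + F(12, 9)) = (-244 + 1/(1/6 + 390))*(-52 + (-5 - 11*9 + 15*12)) = (-244 + 1/(2341/6))*(-52 + (-5 - 99 + 180)) = (-244 + 6/2341)*(-52 + 76) = -571198/2341*24 = -13708752/2341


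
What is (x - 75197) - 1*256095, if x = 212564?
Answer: -118728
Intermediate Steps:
(x - 75197) - 1*256095 = (212564 - 75197) - 1*256095 = 137367 - 256095 = -118728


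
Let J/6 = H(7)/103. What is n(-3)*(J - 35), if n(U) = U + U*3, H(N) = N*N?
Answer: 39732/103 ≈ 385.75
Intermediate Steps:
H(N) = N²
n(U) = 4*U (n(U) = U + 3*U = 4*U)
J = 294/103 (J = 6*(7²/103) = 6*(49*(1/103)) = 6*(49/103) = 294/103 ≈ 2.8544)
n(-3)*(J - 35) = (4*(-3))*(294/103 - 35) = -12*(-3311/103) = 39732/103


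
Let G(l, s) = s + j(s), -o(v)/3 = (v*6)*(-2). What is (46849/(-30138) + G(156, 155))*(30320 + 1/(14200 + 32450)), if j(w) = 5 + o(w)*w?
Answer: 36875738313757599431/1405937700 ≈ 2.6229e+10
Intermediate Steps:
o(v) = 36*v (o(v) = -3*v*6*(-2) = -3*6*v*(-2) = -(-36)*v = 36*v)
j(w) = 5 + 36*w**2 (j(w) = 5 + (36*w)*w = 5 + 36*w**2)
G(l, s) = 5 + s + 36*s**2 (G(l, s) = s + (5 + 36*s**2) = 5 + s + 36*s**2)
(46849/(-30138) + G(156, 155))*(30320 + 1/(14200 + 32450)) = (46849/(-30138) + (5 + 155 + 36*155**2))*(30320 + 1/(14200 + 32450)) = (46849*(-1/30138) + (5 + 155 + 36*24025))*(30320 + 1/46650) = (-46849/30138 + (5 + 155 + 864900))*(30320 + 1/46650) = (-46849/30138 + 865060)*(1414428001/46650) = (26071131431/30138)*(1414428001/46650) = 36875738313757599431/1405937700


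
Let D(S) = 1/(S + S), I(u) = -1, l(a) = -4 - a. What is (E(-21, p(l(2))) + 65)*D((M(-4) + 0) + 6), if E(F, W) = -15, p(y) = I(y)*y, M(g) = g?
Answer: 25/2 ≈ 12.500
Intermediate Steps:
p(y) = -y
D(S) = 1/(2*S)
(E(-21, p(l(2))) + 65)*D((M(-4) + 0) + 6) = (-15 + 65)*(1/(2*((-4 + 0) + 6))) = 50*(1/(2*(-4 + 6))) = 50*((½)/2) = 50*((½)*(½)) = 50*(¼) = 25/2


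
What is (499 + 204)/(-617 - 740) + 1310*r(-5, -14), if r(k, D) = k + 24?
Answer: 33775027/1357 ≈ 24889.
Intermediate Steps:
r(k, D) = 24 + k
(499 + 204)/(-617 - 740) + 1310*r(-5, -14) = (499 + 204)/(-617 - 740) + 1310*(24 - 5) = 703/(-1357) + 1310*19 = 703*(-1/1357) + 24890 = -703/1357 + 24890 = 33775027/1357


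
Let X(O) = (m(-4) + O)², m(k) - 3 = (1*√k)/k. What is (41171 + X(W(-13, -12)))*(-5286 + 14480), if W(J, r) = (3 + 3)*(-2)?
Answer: 758537179/2 + 82746*I ≈ 3.7927e+8 + 82746.0*I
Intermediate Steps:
W(J, r) = -12 (W(J, r) = 6*(-2) = -12)
m(k) = 3 + k^(-½) (m(k) = 3 + (1*√k)/k = 3 + √k/k = 3 + k^(-½))
X(O) = (3 + O - I/2)² (X(O) = ((3 + (-4)^(-½)) + O)² = ((3 - I/2) + O)² = (3 + O - I/2)²)
(41171 + X(W(-13, -12)))*(-5286 + 14480) = (41171 + (6 - I + 2*(-12))²/4)*(-5286 + 14480) = (41171 + (6 - I - 24)²/4)*9194 = (41171 + (-18 - I)²/4)*9194 = 378526174 + 4597*(-18 - I)²/2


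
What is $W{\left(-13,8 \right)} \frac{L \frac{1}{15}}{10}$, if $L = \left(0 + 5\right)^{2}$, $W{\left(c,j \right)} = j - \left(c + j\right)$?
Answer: $\frac{13}{6} \approx 2.1667$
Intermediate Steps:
$W{\left(c,j \right)} = - c$ ($W{\left(c,j \right)} = j - \left(c + j\right) = - c$)
$L = 25$ ($L = 5^{2} = 25$)
$W{\left(-13,8 \right)} \frac{L \frac{1}{15}}{10} = \left(-1\right) \left(-13\right) \frac{25 \cdot \frac{1}{15}}{10} = 13 \cdot 25 \cdot \frac{1}{15} \cdot \frac{1}{10} = 13 \cdot \frac{5}{3} \cdot \frac{1}{10} = 13 \cdot \frac{1}{6} = \frac{13}{6}$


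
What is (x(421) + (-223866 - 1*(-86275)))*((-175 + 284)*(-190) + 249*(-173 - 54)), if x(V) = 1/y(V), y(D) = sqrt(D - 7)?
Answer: 10626565703 - 77233*sqrt(46)/138 ≈ 1.0627e+10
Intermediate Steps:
y(D) = sqrt(-7 + D)
x(V) = 1/sqrt(-7 + V) (x(V) = 1/(sqrt(-7 + V)) = 1/sqrt(-7 + V))
(x(421) + (-223866 - 1*(-86275)))*((-175 + 284)*(-190) + 249*(-173 - 54)) = (1/sqrt(-7 + 421) + (-223866 - 1*(-86275)))*((-175 + 284)*(-190) + 249*(-173 - 54)) = (1/sqrt(414) + (-223866 + 86275))*(109*(-190) + 249*(-227)) = (sqrt(46)/138 - 137591)*(-20710 - 56523) = (-137591 + sqrt(46)/138)*(-77233) = 10626565703 - 77233*sqrt(46)/138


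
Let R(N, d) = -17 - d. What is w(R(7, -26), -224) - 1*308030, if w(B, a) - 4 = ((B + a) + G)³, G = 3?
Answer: -9836154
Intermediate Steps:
w(B, a) = 4 + (3 + B + a)³ (w(B, a) = 4 + ((B + a) + 3)³ = 4 + (3 + B + a)³)
w(R(7, -26), -224) - 1*308030 = (4 + (3 + (-17 - 1*(-26)) - 224)³) - 1*308030 = (4 + (3 + (-17 + 26) - 224)³) - 308030 = (4 + (3 + 9 - 224)³) - 308030 = (4 + (-212)³) - 308030 = (4 - 9528128) - 308030 = -9528124 - 308030 = -9836154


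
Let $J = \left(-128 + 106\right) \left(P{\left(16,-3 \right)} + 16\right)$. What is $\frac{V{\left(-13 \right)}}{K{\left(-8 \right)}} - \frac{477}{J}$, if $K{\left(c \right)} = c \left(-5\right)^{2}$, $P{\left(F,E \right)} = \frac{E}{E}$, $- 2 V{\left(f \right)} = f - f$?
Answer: $\frac{477}{374} \approx 1.2754$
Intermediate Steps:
$V{\left(f \right)} = 0$ ($V{\left(f \right)} = - \frac{f - f}{2} = \left(- \frac{1}{2}\right) 0 = 0$)
$P{\left(F,E \right)} = 1$
$K{\left(c \right)} = 25 c$ ($K{\left(c \right)} = c 25 = 25 c$)
$J = -374$ ($J = \left(-128 + 106\right) \left(1 + 16\right) = \left(-22\right) 17 = -374$)
$\frac{V{\left(-13 \right)}}{K{\left(-8 \right)}} - \frac{477}{J} = \frac{0}{25 \left(-8\right)} - \frac{477}{-374} = \frac{0}{-200} - - \frac{477}{374} = 0 \left(- \frac{1}{200}\right) + \frac{477}{374} = 0 + \frac{477}{374} = \frac{477}{374}$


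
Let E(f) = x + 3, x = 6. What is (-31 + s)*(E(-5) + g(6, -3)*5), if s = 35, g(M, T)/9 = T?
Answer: -504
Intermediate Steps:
g(M, T) = 9*T
E(f) = 9 (E(f) = 6 + 3 = 9)
(-31 + s)*(E(-5) + g(6, -3)*5) = (-31 + 35)*(9 + (9*(-3))*5) = 4*(9 - 27*5) = 4*(9 - 135) = 4*(-126) = -504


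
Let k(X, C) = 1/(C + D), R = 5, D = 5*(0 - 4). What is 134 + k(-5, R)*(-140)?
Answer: 430/3 ≈ 143.33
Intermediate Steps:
D = -20 (D = 5*(-4) = -20)
k(X, C) = 1/(-20 + C) (k(X, C) = 1/(C - 20) = 1/(-20 + C))
134 + k(-5, R)*(-140) = 134 - 140/(-20 + 5) = 134 - 140/(-15) = 134 - 1/15*(-140) = 134 + 28/3 = 430/3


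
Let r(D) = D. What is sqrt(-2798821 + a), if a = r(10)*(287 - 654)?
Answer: I*sqrt(2802491) ≈ 1674.1*I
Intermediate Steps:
a = -3670 (a = 10*(287 - 654) = 10*(-367) = -3670)
sqrt(-2798821 + a) = sqrt(-2798821 - 3670) = sqrt(-2802491) = I*sqrt(2802491)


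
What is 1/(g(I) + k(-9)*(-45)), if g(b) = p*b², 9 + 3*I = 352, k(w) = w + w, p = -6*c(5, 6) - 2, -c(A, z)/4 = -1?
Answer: -9/3051584 ≈ -2.9493e-6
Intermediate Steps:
c(A, z) = 4 (c(A, z) = -4*(-1) = 4)
p = -26 (p = -6*4 - 2 = -24 - 2 = -26)
k(w) = 2*w
I = 343/3 (I = -3 + (⅓)*352 = -3 + 352/3 = 343/3 ≈ 114.33)
g(b) = -26*b²
1/(g(I) + k(-9)*(-45)) = 1/(-26*(343/3)² + (2*(-9))*(-45)) = 1/(-26*117649/9 - 18*(-45)) = 1/(-3058874/9 + 810) = 1/(-3051584/9) = -9/3051584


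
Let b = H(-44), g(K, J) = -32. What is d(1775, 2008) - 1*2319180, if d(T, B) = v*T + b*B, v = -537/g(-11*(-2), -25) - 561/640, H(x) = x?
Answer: -304550551/128 ≈ -2.3793e+6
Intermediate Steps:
v = 10179/640 (v = -537/(-32) - 561/640 = -537*(-1/32) - 561*1/640 = 537/32 - 561/640 = 10179/640 ≈ 15.905)
b = -44
d(T, B) = -44*B + 10179*T/640 (d(T, B) = 10179*T/640 - 44*B = -44*B + 10179*T/640)
d(1775, 2008) - 1*2319180 = (-44*2008 + (10179/640)*1775) - 1*2319180 = (-88352 + 3613545/128) - 2319180 = -7695511/128 - 2319180 = -304550551/128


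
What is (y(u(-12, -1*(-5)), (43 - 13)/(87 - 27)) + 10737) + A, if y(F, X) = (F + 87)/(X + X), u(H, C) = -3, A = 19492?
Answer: 30313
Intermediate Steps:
y(F, X) = (87 + F)/(2*X) (y(F, X) = (87 + F)/((2*X)) = (87 + F)*(1/(2*X)) = (87 + F)/(2*X))
(y(u(-12, -1*(-5)), (43 - 13)/(87 - 27)) + 10737) + A = ((87 - 3)/(2*(((43 - 13)/(87 - 27)))) + 10737) + 19492 = ((½)*84/(30/60) + 10737) + 19492 = ((½)*84/(30*(1/60)) + 10737) + 19492 = ((½)*84/(½) + 10737) + 19492 = ((½)*2*84 + 10737) + 19492 = (84 + 10737) + 19492 = 10821 + 19492 = 30313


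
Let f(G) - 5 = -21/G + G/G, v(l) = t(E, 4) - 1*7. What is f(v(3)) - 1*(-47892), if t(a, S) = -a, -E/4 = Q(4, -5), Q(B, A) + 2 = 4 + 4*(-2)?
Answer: 1484859/31 ≈ 47899.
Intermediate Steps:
Q(B, A) = -6 (Q(B, A) = -2 + (4 + 4*(-2)) = -2 + (4 - 8) = -2 - 4 = -6)
E = 24 (E = -4*(-6) = 24)
v(l) = -31 (v(l) = -1*24 - 1*7 = -24 - 7 = -31)
f(G) = 6 - 21/G (f(G) = 5 + (-21/G + G/G) = 5 + (-21/G + 1) = 5 + (1 - 21/G) = 6 - 21/G)
f(v(3)) - 1*(-47892) = (6 - 21/(-31)) - 1*(-47892) = (6 - 21*(-1/31)) + 47892 = (6 + 21/31) + 47892 = 207/31 + 47892 = 1484859/31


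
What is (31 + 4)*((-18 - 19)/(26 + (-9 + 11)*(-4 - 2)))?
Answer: -185/2 ≈ -92.500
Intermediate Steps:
(31 + 4)*((-18 - 19)/(26 + (-9 + 11)*(-4 - 2))) = 35*(-37/(26 + 2*(-6))) = 35*(-37/(26 - 12)) = 35*(-37/14) = -185/2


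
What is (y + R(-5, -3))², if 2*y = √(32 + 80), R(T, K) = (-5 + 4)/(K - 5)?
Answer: 1793/64 + √7/2 ≈ 29.339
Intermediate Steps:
R(T, K) = -1/(-5 + K)
y = 2*√7 (y = √(32 + 80)/2 = √112/2 = (4*√7)/2 = 2*√7 ≈ 5.2915)
(y + R(-5, -3))² = (2*√7 - 1/(-5 - 3))² = (2*√7 - 1/(-8))² = (2*√7 - 1*(-⅛))² = (2*√7 + ⅛)² = (⅛ + 2*√7)²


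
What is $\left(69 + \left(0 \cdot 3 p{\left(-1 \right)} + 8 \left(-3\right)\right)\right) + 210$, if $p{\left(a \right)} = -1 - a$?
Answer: $255$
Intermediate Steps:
$\left(69 + \left(0 \cdot 3 p{\left(-1 \right)} + 8 \left(-3\right)\right)\right) + 210 = \left(69 + \left(0 \cdot 3 \left(-1 - -1\right) + 8 \left(-3\right)\right)\right) + 210 = \left(69 - \left(24 + 0 \left(-1 + 1\right)\right)\right) + 210 = \left(69 + \left(0 \cdot 0 - 24\right)\right) + 210 = \left(69 + \left(0 - 24\right)\right) + 210 = \left(69 - 24\right) + 210 = 45 + 210 = 255$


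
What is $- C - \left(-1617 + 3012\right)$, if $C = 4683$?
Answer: $-6078$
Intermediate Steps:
$- C - \left(-1617 + 3012\right) = \left(-1\right) 4683 - \left(-1617 + 3012\right) = -4683 - 1395 = -6078$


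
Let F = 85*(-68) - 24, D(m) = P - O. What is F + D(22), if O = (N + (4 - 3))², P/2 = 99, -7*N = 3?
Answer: -274710/49 ≈ -5606.3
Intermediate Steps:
N = -3/7 (N = -⅐*3 = -3/7 ≈ -0.42857)
P = 198 (P = 2*99 = 198)
O = 16/49 (O = (-3/7 + (4 - 3))² = (-3/7 + 1)² = (4/7)² = 16/49 ≈ 0.32653)
D(m) = 9686/49 (D(m) = 198 - 1*16/49 = 198 - 16/49 = 9686/49)
F = -5804 (F = -5780 - 24 = -5804)
F + D(22) = -5804 + 9686/49 = -274710/49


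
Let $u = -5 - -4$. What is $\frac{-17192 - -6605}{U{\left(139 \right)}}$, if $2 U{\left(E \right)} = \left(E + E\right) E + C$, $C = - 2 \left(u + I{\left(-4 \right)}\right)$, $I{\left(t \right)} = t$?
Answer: $- \frac{3529}{6442} \approx -0.54781$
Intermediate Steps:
$u = -1$ ($u = -5 + 4 = -1$)
$C = 10$ ($C = - 2 \left(-1 - 4\right) = \left(-2\right) \left(-5\right) = 10$)
$U{\left(E \right)} = 5 + E^{2}$ ($U{\left(E \right)} = \frac{\left(E + E\right) E + 10}{2} = \frac{2 E E + 10}{2} = \frac{2 E^{2} + 10}{2} = \frac{10 + 2 E^{2}}{2} = 5 + E^{2}$)
$\frac{-17192 - -6605}{U{\left(139 \right)}} = \frac{-17192 - -6605}{5 + 139^{2}} = \frac{-17192 + 6605}{5 + 19321} = - \frac{10587}{19326} = \left(-10587\right) \frac{1}{19326} = - \frac{3529}{6442}$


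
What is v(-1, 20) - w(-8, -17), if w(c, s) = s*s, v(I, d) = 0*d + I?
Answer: -290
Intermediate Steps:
v(I, d) = I (v(I, d) = 0 + I = I)
w(c, s) = s²
v(-1, 20) - w(-8, -17) = -1 - 1*(-17)² = -1 - 1*289 = -1 - 289 = -290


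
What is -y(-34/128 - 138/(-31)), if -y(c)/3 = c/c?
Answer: 3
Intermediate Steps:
y(c) = -3 (y(c) = -3*c/c = -3*1 = -3)
-y(-34/128 - 138/(-31)) = -1*(-3) = 3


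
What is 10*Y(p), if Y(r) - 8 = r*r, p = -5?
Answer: 330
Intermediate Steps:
Y(r) = 8 + r**2 (Y(r) = 8 + r*r = 8 + r**2)
10*Y(p) = 10*(8 + (-5)**2) = 10*(8 + 25) = 10*33 = 330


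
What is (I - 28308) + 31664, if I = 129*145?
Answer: 22061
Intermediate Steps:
I = 18705
(I - 28308) + 31664 = (18705 - 28308) + 31664 = -9603 + 31664 = 22061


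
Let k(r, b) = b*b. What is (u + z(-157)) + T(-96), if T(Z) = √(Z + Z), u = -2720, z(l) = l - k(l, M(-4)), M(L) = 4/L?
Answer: -2878 + 8*I*√3 ≈ -2878.0 + 13.856*I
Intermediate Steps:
k(r, b) = b²
z(l) = -1 + l (z(l) = l - (4/(-4))² = l - (4*(-¼))² = l - 1*(-1)² = l - 1*1 = l - 1 = -1 + l)
T(Z) = √2*√Z (T(Z) = √(2*Z) = √2*√Z)
(u + z(-157)) + T(-96) = (-2720 + (-1 - 157)) + √2*√(-96) = (-2720 - 158) + √2*(4*I*√6) = -2878 + 8*I*√3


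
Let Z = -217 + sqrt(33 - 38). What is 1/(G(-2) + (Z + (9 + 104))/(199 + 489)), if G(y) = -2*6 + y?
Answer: -6698368/94789701 - 688*I*sqrt(5)/94789701 ≈ -0.070666 - 1.623e-5*I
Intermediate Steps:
G(y) = -12 + y
Z = -217 + I*sqrt(5) (Z = -217 + sqrt(-5) = -217 + I*sqrt(5) ≈ -217.0 + 2.2361*I)
1/(G(-2) + (Z + (9 + 104))/(199 + 489)) = 1/((-12 - 2) + ((-217 + I*sqrt(5)) + (9 + 104))/(199 + 489)) = 1/(-14 + ((-217 + I*sqrt(5)) + 113)/688) = 1/(-14 + (-104 + I*sqrt(5))*(1/688)) = 1/(-14 + (-13/86 + I*sqrt(5)/688)) = 1/(-1217/86 + I*sqrt(5)/688)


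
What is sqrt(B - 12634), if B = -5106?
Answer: 2*I*sqrt(4435) ≈ 133.19*I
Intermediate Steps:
sqrt(B - 12634) = sqrt(-5106 - 12634) = sqrt(-17740) = 2*I*sqrt(4435)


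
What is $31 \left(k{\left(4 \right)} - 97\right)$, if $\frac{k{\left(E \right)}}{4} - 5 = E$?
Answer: $-1891$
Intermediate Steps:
$k{\left(E \right)} = 20 + 4 E$
$31 \left(k{\left(4 \right)} - 97\right) = 31 \left(\left(20 + 4 \cdot 4\right) - 97\right) = 31 \left(\left(20 + 16\right) - 97\right) = 31 \left(36 - 97\right) = 31 \left(-61\right) = -1891$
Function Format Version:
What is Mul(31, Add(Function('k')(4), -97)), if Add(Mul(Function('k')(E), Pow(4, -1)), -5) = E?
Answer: -1891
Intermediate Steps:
Function('k')(E) = Add(20, Mul(4, E))
Mul(31, Add(Function('k')(4), -97)) = Mul(31, Add(Add(20, Mul(4, 4)), -97)) = Mul(31, Add(Add(20, 16), -97)) = Mul(31, Add(36, -97)) = Mul(31, -61) = -1891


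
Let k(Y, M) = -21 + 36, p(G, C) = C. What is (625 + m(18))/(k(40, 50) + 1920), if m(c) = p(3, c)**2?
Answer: 949/1935 ≈ 0.49044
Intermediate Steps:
m(c) = c**2
k(Y, M) = 15
(625 + m(18))/(k(40, 50) + 1920) = (625 + 18**2)/(15 + 1920) = (625 + 324)/1935 = 949*(1/1935) = 949/1935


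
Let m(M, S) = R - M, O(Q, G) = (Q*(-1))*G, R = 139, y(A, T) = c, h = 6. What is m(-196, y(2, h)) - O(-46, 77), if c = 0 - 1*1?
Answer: -3207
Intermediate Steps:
c = -1 (c = 0 - 1 = -1)
y(A, T) = -1
O(Q, G) = -G*Q (O(Q, G) = (-Q)*G = -G*Q)
m(M, S) = 139 - M
m(-196, y(2, h)) - O(-46, 77) = (139 - 1*(-196)) - (-1)*77*(-46) = (139 + 196) - 1*3542 = 335 - 3542 = -3207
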